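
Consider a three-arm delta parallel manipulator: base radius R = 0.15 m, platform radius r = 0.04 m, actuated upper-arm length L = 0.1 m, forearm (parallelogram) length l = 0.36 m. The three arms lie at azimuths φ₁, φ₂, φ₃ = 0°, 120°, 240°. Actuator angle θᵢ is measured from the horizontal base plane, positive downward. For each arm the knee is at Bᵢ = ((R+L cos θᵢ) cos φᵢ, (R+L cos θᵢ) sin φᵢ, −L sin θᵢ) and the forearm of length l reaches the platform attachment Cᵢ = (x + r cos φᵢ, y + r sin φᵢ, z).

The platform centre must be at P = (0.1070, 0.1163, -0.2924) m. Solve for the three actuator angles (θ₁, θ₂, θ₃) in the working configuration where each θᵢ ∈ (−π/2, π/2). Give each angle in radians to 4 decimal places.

θ₁ = -0.3491, θ₂ = 0.0872, θ₃ = 1.2220

φ1=0.0° → target in arm frame (0.1070, 0.1163)
  e−x'=0.0030;  (l²−L²−(e−x')²−y'²−z²)/2L = 0.1028
  √(A²+B²)=0.2924;  θ1 = -1.5605+1.2114 ≈ -0.3491
arm 2 (φ=120.0°): x'=0.0472, y'=-0.1508
  e−x'=0.0628;  (l²−L²−(e−x')²−y'²−z²)/2L = 0.0371
  √(A²+B²)=0.2991;  θ2 = -1.3593+1.4465 ≈ 0.0872
arm 3 (φ=240.0°): x'=-0.1542, y'=0.0345
  A cos θ + B sin θ = C:  0.2642·cos θ + -0.2924·sin θ = -0.1845
  √(A²+B²)=0.3941;  θ3 = -0.8360+2.0580 ≈ 1.2220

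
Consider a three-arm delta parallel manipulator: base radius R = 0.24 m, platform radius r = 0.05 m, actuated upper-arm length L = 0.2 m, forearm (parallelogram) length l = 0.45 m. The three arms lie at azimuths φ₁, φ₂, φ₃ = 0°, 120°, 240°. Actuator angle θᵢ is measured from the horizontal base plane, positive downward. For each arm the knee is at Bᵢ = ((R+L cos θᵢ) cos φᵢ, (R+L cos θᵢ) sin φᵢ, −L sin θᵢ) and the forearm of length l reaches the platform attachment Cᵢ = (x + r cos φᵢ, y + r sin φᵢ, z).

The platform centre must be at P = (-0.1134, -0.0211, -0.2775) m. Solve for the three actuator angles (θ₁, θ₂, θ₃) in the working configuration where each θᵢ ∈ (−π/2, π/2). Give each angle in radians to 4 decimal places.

θ₁ = 0.8725, θ₂ = 0.0876, θ₃ = -0.1745

rotate P by −φ1: (-0.1134, -0.0211, -0.2775)
  e−x'=0.3034;  (l²−L²−(e−x')²−y'²−z²)/2L = -0.0175
  √(A²+B²)=0.4112;  θ1 = -0.7408+1.6134 ≈ 0.8725
φ2=120.0° → target in arm frame (0.0384, 0.1088)
  A=0.1516, B=-0.2775, C=(l²−L²−A²−y'²−z²)/(2L)=0.1267
  θ2 = atan2(B,A) + arccos(C/0.3162) = 0.0876
arm 3 (φ=240.0°): x'=0.0750, y'=-0.0877
  e−x'=0.1150;  (l²−L²−(e−x')²−y'²−z²)/2L = 0.1614
  θ3 = atan2(B,A) + arccos(C/0.3004) = -0.1745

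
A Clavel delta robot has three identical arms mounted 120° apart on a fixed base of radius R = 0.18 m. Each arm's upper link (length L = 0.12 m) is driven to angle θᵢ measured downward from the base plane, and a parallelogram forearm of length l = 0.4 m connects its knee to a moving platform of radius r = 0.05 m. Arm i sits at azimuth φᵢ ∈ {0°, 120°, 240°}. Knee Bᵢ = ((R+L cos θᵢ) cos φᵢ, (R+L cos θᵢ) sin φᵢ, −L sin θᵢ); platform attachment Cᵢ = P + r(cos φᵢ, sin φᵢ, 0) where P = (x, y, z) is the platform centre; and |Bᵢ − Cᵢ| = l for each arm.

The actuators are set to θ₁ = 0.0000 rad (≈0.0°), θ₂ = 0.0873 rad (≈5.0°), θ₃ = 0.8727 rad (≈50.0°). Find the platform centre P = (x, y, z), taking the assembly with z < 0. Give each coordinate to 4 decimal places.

arm 1 at φ=0.0°: e+L cos θ1 = 0.2500;  S1 = (0.2500, 0.0000, 0.0000)
arm 2 at φ=120.0°: e+L cos θ2 = 0.2495;  S2 = (-0.1248, 0.2161, -0.0105)
arm 3 at φ=240.0°: e+L cos θ3 = 0.2071;  S3 = (-0.1036, -0.1794, -0.0919)
subtract pairs → two planes through P
[-0.7495 0.4322 -0.0209]·P = -0.0001;  [-0.7071 -0.3588 -0.1839]·P = -0.0111
Cramer: x(z) = 0.0085-0.1514z;  y(z) = 0.0144-0.2141z
into |P−S₁|² = l²: 1.0688z² + 0.0670z + -0.1015 = 0;  Δ = 0.4382;  z = -0.3410 or 0.2784 → z<0 root = -0.3410
x = 0.0601, y = 0.0874

(0.0601, 0.0874, -0.3410)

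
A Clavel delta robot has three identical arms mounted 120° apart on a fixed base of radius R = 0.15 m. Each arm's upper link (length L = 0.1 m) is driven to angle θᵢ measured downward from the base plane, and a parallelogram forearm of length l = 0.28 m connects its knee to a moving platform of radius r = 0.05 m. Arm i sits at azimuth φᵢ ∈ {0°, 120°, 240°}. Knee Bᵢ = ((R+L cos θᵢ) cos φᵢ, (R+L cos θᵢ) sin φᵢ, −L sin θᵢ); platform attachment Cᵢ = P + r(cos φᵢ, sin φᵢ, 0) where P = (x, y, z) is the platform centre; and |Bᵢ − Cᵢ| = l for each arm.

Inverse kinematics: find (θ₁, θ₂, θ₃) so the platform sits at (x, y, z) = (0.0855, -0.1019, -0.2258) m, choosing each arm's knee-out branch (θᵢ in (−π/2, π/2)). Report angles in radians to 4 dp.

rotate P by −φ1: (0.0855, -0.1019, -0.2258)
  e−x'=0.0145;  (l²−L²−(e−x')²−y'²−z²)/2L = 0.0341
  γ=atan2(-0.2258,0.0145)=-1.5067;  ψ=arccos(0.1507)=1.4195;  θ1=γ+ψ≈-0.0872
rotate P by −φ2: (-0.1310, -0.0231, -0.2258)
  A cos θ + B sin θ = C:  0.2310·cos θ + -0.2258·sin θ = -0.1824
  θ2 = atan2(B,A) + arccos(C/0.3230) = 1.3968
φ3=240.0° → target in arm frame (0.0455, 0.1250)
  A cos θ + B sin θ = C:  0.0545·cos θ + -0.2258·sin θ = -0.0059
  γ=atan2(-0.2258,0.0545)=-1.3340;  ψ=arccos(-0.0254)=1.5962;  θ3=γ+ψ≈0.2622

θ₁ = -0.0872, θ₂ = 1.3968, θ₃ = 0.2622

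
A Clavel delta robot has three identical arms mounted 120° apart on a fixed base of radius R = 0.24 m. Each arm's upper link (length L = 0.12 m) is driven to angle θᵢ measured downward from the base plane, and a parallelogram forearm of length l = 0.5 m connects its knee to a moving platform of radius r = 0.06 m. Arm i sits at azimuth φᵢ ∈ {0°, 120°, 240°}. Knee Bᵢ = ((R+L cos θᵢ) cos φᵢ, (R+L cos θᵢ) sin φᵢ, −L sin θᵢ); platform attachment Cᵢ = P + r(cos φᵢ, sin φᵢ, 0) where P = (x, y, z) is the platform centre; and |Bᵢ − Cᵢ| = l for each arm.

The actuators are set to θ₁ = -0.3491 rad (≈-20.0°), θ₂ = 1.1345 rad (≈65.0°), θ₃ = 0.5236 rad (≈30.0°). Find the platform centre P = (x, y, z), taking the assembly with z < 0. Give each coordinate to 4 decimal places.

arm 1 at φ=0.0°: e+L cos θ1 = 0.2928;  centre 1 = (0.2928, 0.0000, 0.0410)
centre 2 = (0.2307·cos120.0°, 0.2307·sin120.0°, -0.1088) = (-0.1154, 0.1998, -0.1088)
arm 3 at φ=240.0°: e+L cos θ3 = 0.2839;  centre 3 = (-0.1420, -0.2459, -0.0600)
subtract pairs → two planes through P
[-0.8162 0.3996 -0.2996]·P = -0.0223;  [-0.8694 -0.4918 -0.2021]·P = -0.0032
Cramer: x(z) = 0.0164-0.3046z;  y(z) = -0.0225+0.1276z
sphere 1 gives Az²+Bz+C=0 with A=1.1091, B=0.0806, C=-0.1714;  B²−4AC=0.7669;  roots -0.4311, 0.3585;  negative root z = -0.4311
x = 0.1477, y = -0.0775

(0.1477, -0.0775, -0.4311)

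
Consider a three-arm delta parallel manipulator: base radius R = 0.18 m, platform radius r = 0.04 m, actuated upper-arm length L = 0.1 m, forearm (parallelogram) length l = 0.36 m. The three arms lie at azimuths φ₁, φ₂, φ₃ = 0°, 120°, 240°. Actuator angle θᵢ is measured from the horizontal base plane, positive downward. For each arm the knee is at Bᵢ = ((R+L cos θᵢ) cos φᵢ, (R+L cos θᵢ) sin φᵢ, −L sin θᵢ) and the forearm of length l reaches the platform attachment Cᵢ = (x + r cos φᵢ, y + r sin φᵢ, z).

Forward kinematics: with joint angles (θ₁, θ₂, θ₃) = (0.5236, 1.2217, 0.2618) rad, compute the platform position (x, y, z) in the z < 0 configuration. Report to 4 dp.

centre 1 = (0.2266·cos0.0°, 0.2266·sin0.0°, -0.0500) = (0.2266, 0.0000, -0.0500)
φ2=120.0°: virtual centre (-0.0871, 0.1509, -0.0940), radius l
centre 3 = (0.2366·cos240.0°, 0.2366·sin240.0°, -0.0259) = (-0.1183, -0.2049, -0.0259)
|centre ₂|²−|centre ₁|² = -0.0147;  |centre ₃|²−|centre ₁|² = 0.0028
plane₁₂: -0.6274x+0.3017y+-0.0879z = -0.0147
Cramer: x(z) = 0.0111-0.0462z;  y(z) = -0.0255+0.1954z
sphere 1 gives Az²+Bz+C=0 with A=1.0403, B=0.1099, C=-0.0800;  B²−4AC=0.3450;  roots -0.3351, 0.2295;  negative root z = -0.3351
x = 0.0266, y = -0.0910

(0.0266, -0.0910, -0.3351)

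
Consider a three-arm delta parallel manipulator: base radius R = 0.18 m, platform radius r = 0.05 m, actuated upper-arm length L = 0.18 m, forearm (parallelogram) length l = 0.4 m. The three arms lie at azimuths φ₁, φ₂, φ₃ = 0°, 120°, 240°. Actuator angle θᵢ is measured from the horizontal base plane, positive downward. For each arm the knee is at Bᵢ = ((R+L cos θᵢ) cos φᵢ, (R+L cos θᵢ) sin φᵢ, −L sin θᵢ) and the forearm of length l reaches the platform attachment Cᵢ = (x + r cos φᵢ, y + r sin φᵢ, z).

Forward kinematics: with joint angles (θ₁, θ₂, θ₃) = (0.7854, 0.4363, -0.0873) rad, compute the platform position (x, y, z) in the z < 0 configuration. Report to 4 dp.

(-0.0889, -0.0587, -0.3189)

arm 1 at φ=0.0°: e+L cos θ1 = 0.2573;  S1 = (0.2573, 0.0000, -0.1273)
φ2=120.0°: virtual centre (-0.1466, 0.2539, -0.0761), radius l
arm 3 at φ=240.0°: e+L cos θ3 = 0.3093;  S3 = (-0.1547, -0.2679, 0.0157)
eliminate P² terms by subtracting sphere 1 from 2 and 3
plane₁₂: -0.8077x+0.5077y+0.1024z = 0.0093
det = 0.8510;  x = -0.0139+0.2351z,  y = -0.0038+0.1722z
into |P−S₁|² = l²: 1.0849z² + 0.1257z + -0.0702 = 0;  Δ = 0.3206;  z = -0.3189 or 0.2030 → z<0 root = -0.3189
x = -0.0889, y = -0.0587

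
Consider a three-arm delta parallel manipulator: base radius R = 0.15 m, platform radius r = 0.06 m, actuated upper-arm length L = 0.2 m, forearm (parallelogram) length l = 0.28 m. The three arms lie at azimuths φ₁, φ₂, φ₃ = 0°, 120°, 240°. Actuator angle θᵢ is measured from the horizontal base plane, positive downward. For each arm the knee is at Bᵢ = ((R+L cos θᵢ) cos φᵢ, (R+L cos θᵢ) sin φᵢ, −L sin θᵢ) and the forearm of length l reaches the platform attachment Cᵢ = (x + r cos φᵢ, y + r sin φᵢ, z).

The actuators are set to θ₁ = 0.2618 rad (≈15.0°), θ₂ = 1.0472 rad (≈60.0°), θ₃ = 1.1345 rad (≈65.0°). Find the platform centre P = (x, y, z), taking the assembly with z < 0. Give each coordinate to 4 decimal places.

arm 1 at φ=0.0°: ρ1 = 0.2832;  centre 1 = (0.2832, 0.0000, -0.0518)
arm 2 at φ=120.0°: ρ2 = 0.1900;  centre 2 = (-0.0950, 0.1645, -0.1732)
φ3=240.0°: virtual centre (-0.0873, -0.1511, -0.1813), radius l
subtract pairs → two planes through P
plane₁₂: -0.7564x+0.3291y+-0.2429z = -0.0168
Cramer: x(z) = 0.0244-0.3358z;  y(z) = 0.0050-0.0338z
quadratic in z: (1.1139)z²+(0.2770)z+(-0.0087)=0, √Δ=0.3399 → z ∈ {-0.2769, 0.0282}; z = -0.2769 (taking z<0)
x = 0.1173, y = 0.0144

(0.1173, 0.0144, -0.2769)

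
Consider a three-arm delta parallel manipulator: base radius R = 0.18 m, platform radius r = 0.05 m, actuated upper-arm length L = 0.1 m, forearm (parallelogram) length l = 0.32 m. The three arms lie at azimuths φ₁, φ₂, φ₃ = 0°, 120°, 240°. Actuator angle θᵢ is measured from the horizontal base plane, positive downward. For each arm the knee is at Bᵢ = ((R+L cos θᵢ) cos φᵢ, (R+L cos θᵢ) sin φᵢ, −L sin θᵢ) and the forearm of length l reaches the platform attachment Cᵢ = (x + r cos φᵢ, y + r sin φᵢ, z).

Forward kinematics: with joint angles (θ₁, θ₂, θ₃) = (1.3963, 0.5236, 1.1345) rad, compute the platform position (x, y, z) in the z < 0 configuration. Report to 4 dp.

S1 = (0.1474·cos0.0°, 0.1474·sin0.0°, -0.0985) = (0.1474, 0.0000, -0.0985)
φ2=120.0°: virtual centre (-0.1083, 0.1876, -0.0500), radius l
S3 = (0.1723·cos240.0°, 0.1723·sin240.0°, -0.0906) = (-0.0861, -0.1492, -0.0906)
eliminate P² terms by subtracting sphere 1 from 2 and 3
[-0.5113 0.3752 0.0970]·P = 0.0180;  [-0.4670 -0.2984 0.0157]·P = 0.0065
Cramer: x(z) = -0.0238+0.1062z;  y(z) = 0.0156-0.1137z
sphere 1 gives Az²+Bz+C=0 with A=1.0242, B=0.1571, C=-0.0632;  B²−4AC=0.2834;  roots -0.3366, 0.1832;  negative root z = -0.3366
x = -0.0596, y = 0.0538

(-0.0596, 0.0538, -0.3366)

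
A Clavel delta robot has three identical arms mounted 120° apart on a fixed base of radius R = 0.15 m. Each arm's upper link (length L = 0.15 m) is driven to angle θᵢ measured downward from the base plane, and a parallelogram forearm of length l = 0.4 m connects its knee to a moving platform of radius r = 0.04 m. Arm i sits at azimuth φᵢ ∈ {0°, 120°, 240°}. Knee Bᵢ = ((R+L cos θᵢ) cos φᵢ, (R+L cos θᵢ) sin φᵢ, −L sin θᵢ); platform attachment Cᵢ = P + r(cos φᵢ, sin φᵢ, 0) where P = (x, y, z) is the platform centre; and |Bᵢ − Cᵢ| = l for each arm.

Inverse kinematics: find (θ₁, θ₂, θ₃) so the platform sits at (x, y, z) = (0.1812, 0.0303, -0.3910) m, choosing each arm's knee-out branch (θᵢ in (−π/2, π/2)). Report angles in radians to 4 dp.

rotate P by −φ1: (0.1812, 0.0303, -0.3910)
  e−x'=-0.0712;  (l²−L²−(e−x')²−y'²−z²)/2L = -0.0712
  √(A²+B²)=0.3974;  θ1 = -1.7509+1.7510 ≈ 0.0001
arm 2 (φ=120.0°): x'=-0.0644, y'=-0.1721
  A cos θ + B sin θ = C:  0.1744·cos θ + -0.3910·sin θ = -0.2513
  γ=atan2(-0.3910,0.1744)=-1.1513;  ψ=arccos(-0.5870)=2.1982;  θ2=γ+ψ≈1.0468
rotate P by −φ3: (-0.1168, 0.1418, -0.3910)
  A=0.2268, B=-0.3910, C=(l²−L²−A²−y'²−z²)/(2L)=-0.2898
  θ3 = atan2(B,A) + arccos(C/0.4520) = 1.2216

θ₁ = 0.0001, θ₂ = 1.0468, θ₃ = 1.2216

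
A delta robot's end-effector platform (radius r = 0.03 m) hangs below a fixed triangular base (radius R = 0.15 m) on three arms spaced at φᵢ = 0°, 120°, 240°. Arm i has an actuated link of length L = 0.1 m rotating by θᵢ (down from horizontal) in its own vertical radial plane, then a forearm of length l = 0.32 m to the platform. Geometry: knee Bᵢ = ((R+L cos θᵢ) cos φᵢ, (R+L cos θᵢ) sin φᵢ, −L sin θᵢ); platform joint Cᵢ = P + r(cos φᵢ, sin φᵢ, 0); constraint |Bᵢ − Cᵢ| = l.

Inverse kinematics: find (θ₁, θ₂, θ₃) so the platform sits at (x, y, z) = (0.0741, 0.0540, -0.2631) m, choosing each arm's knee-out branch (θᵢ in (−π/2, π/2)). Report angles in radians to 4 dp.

θ₁ = -0.1741, θ₂ = 0.3495, θ₃ = 0.9603

arm 1 (φ=0.0°): x'=0.0741, y'=0.0540
  e−x'=0.0459;  (l²−L²−(e−x')²−y'²−z²)/2L = 0.0908
  θ1 = atan2(B,A) + arccos(C/0.2671) = -0.1741
φ2=120.0° → target in arm frame (0.0097, -0.0912)
  e−x'=0.1103;  (l²−L²−(e−x')²−y'²−z²)/2L = 0.0135
  √(A²+B²)=0.2853;  θ2 = -1.1739+1.5234 ≈ 0.3495
arm 3 (φ=240.0°): x'=-0.0838, y'=0.0372
  A cos θ + B sin θ = C:  0.2038·cos θ + -0.2631·sin θ = -0.0987
  θ3 = atan2(B,A) + arccos(C/0.3328) = 0.9603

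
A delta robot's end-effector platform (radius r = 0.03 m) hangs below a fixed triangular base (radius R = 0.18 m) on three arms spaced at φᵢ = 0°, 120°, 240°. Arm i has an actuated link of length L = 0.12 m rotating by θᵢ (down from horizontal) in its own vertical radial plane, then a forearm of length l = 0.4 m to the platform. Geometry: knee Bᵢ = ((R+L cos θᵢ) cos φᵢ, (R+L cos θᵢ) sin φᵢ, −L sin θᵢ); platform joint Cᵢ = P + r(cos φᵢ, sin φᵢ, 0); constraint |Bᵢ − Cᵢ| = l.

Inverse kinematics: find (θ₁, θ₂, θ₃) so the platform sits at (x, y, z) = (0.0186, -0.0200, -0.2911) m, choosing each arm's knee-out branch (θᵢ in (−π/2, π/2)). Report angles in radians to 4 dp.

rotate P by −φ1: (0.0186, -0.0200, -0.2911)
  e−x'=0.1314;  (l²−L²−(e−x')²−y'²−z²)/2L = 0.1800
  γ=atan2(-0.2911,0.1314)=-1.1468;  ψ=arccos(0.5635)=0.9722;  θ1=γ+ψ≈-0.1746
arm 2 (φ=120.0°): x'=-0.0266, y'=-0.0061
  A=0.1766, B=-0.2911, C=(l²−L²−A²−y'²−z²)/(2L)=0.1235
  θ2 = atan2(B,A) + arccos(C/0.3405) = 0.1743
φ3=240.0° → target in arm frame (0.0080, 0.0261)
  A=0.1420, B=-0.2911, C=(l²−L²−A²−y'²−z²)/(2L)=0.1668
  θ3 = atan2(B,A) + arccos(C/0.3239) = -0.0871

θ₁ = -0.1746, θ₂ = 0.1743, θ₃ = -0.0871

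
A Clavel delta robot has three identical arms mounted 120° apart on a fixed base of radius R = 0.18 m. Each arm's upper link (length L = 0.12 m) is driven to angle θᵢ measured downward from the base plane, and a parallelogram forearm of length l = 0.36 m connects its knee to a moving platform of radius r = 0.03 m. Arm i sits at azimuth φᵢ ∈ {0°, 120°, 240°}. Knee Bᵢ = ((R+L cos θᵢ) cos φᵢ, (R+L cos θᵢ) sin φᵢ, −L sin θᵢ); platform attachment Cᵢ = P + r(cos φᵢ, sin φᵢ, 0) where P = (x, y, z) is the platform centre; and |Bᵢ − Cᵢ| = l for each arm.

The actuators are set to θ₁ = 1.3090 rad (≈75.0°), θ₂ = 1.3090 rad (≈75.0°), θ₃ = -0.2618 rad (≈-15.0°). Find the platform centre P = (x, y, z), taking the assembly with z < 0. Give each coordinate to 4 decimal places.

(-0.0827, -0.1433, -0.3146)

arm 1 at φ=0.0°: e+L cos θ1 = 0.1811;  S1 = (0.1811, 0.0000, -0.1159)
S2 = (0.1811·cos120.0°, 0.1811·sin120.0°, -0.1159) = (-0.0905, 0.1568, -0.1159)
φ3=240.0°: virtual centre (-0.1330, -0.2303, 0.0311), radius l
subtract pairs → two planes through P
plane₁₂: -0.5432x+0.3136y+0.0000z = 0.0000
Cramer: x(z) = -0.0179+0.2062z;  y(z) = -0.0309+0.3571z
quadratic in z: (1.1700)z²+(0.1277)z+(-0.0756)=0, √Δ=0.6085 → z ∈ {-0.3146, 0.2055}; z = -0.3146 (taking z<0)
x = -0.0827, y = -0.1433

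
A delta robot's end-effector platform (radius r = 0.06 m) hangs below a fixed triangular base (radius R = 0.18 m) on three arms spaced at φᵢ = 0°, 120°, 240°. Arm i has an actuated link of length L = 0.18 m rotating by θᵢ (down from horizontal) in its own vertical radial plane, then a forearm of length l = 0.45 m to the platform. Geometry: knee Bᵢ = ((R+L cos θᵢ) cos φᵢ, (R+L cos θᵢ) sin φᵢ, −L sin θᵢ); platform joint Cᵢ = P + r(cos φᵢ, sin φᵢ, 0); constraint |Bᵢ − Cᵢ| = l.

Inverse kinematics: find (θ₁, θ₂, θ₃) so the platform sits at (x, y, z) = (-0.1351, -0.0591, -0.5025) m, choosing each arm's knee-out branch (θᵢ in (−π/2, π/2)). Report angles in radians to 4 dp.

arm 1 (φ=0.0°): x'=-0.1351, y'=-0.0591
  A cos θ + B sin θ = C:  0.2551·cos θ + -0.5025·sin θ = -0.4194
  θ1 = atan2(B,A) + arccos(C/0.5635) = 1.3091
φ2=120.0° → target in arm frame (0.0164, 0.1466)
  A cos θ + B sin θ = C:  0.1036·cos θ + -0.5025·sin θ = -0.3184
  γ=atan2(-0.5025,0.1036)=-1.3674;  ψ=arccos(-0.6206)=2.2403;  θ2=γ+ψ≈0.8728
arm 3 (φ=240.0°): x'=0.1187, y'=-0.0875
  A cos θ + B sin θ = C:  0.0013·cos θ + -0.5025·sin θ = -0.2502
  √(A²+B²)=0.5025;  θ3 = -1.5683+2.0919 ≈ 0.5236

θ₁ = 1.3091, θ₂ = 0.8728, θ₃ = 0.5236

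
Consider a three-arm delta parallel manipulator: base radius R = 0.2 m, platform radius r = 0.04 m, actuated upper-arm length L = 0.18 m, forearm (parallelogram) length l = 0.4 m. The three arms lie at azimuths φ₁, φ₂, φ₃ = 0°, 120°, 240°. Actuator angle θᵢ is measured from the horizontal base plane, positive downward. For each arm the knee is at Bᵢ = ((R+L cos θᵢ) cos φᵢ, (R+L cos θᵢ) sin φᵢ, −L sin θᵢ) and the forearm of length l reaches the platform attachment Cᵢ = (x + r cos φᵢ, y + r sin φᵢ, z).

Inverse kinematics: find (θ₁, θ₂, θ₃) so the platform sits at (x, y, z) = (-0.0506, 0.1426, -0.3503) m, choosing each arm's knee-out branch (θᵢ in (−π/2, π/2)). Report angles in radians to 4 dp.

φ1=0.0° → target in arm frame (-0.0506, 0.1426)
  A cos θ + B sin θ = C:  0.2106·cos θ + -0.3503·sin θ = -0.1661
  √(A²+B²)=0.4087;  θ1 = -1.0295+1.9893 ≈ 0.9598
arm 2 (φ=120.0°): x'=0.1488, y'=-0.0275
  A=0.0112, B=-0.3503, C=(l²−L²−A²−y'²−z²)/(2L)=0.0111
  γ=atan2(-0.3503,0.0112)=-1.5388;  ψ=arccos(0.0318)=1.5390;  θ2=γ+ψ≈0.0002
arm 3 (φ=240.0°): x'=-0.0982, y'=-0.1151
  e−x'=0.2582;  (l²−L²−(e−x')²−y'²−z²)/2L = -0.2084
  γ=atan2(-0.3503,0.2582)=-0.9356;  ψ=arccos(-0.4789)=2.0702;  θ3=γ+ψ≈1.1346

θ₁ = 0.9598, θ₂ = 0.0002, θ₃ = 1.1346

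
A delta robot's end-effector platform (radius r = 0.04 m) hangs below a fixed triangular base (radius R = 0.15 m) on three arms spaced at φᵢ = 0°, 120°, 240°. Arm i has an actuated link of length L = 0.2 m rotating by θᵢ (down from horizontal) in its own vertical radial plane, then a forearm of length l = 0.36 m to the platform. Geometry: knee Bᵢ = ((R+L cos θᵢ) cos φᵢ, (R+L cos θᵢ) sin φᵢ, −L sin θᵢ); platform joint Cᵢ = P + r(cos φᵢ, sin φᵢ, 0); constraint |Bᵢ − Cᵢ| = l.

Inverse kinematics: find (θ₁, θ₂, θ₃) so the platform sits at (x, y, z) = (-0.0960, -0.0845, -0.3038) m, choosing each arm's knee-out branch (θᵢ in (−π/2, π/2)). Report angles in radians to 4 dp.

arm 1 (φ=0.0°): x'=-0.0960, y'=-0.0845
  A=0.2060, B=-0.3038, C=(l²−L²−A²−y'²−z²)/(2L)=-0.1307
  θ1 = atan2(B,A) + arccos(C/0.3671) = 0.9599
φ2=120.0° → target in arm frame (-0.0252, 0.1254)
  A cos θ + B sin θ = C:  0.1352·cos θ + -0.3038·sin θ = -0.0917
  √(A²+B²)=0.3325;  θ2 = -1.1521+1.8503 ≈ 0.6981
arm 3 (φ=240.0°): x'=0.1212, y'=-0.0409
  A=-0.0112, B=-0.3038, C=(l²−L²−A²−y'²−z²)/(2L)=-0.0112
  θ3 = atan2(B,A) + arccos(C/0.3040) = 0.0002

θ₁ = 0.9599, θ₂ = 0.6981, θ₃ = 0.0002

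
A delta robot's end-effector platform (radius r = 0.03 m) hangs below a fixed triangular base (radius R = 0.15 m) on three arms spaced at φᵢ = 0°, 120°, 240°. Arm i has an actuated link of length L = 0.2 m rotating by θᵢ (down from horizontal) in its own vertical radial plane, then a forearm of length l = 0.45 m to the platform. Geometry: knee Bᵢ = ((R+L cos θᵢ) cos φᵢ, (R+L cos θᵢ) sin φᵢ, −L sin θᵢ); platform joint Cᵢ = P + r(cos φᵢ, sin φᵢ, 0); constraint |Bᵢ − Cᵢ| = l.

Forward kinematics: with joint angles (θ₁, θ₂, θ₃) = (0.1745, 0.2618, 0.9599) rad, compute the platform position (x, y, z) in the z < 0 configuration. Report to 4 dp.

(0.0850, 0.1215, -0.4007)

centre 1 = (0.3170·cos0.0°, 0.3170·sin0.0°, -0.0347) = (0.3170, 0.0000, -0.0347)
centre 2 = (0.3132·cos120.0°, 0.3132·sin120.0°, -0.0518) = (-0.1566, 0.2712, -0.0518)
φ3=240.0°: virtual centre (-0.1174, -0.2033, -0.1638), radius l
eliminate P² terms by subtracting sphere 1 from 2 and 3
plane₁₂: -0.9471x+0.5425y+-0.0341z = -0.0009
Cramer: x(z) = 0.0129-0.1798z;  y(z) = 0.0209-0.2510z
sphere 1 gives Az²+Bz+C=0 with A=1.0953, B=0.1683, C=-0.1084;  B²−4AC=0.5034;  roots -0.4007, 0.2471;  negative root z = -0.4007
x = 0.0850, y = 0.1215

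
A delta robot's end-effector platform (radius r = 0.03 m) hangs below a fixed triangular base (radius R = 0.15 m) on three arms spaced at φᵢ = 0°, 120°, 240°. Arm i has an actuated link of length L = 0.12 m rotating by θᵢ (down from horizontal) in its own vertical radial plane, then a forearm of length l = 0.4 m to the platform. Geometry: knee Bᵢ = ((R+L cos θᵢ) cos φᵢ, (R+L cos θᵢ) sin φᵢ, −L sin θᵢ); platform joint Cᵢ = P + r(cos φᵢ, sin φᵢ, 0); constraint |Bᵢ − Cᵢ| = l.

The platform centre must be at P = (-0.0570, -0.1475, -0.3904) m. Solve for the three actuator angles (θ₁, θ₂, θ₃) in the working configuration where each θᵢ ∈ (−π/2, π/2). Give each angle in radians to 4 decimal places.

θ₁ = 1.0471, θ₂ = 1.2216, θ₃ = 0.0002

φ1=0.0° → target in arm frame (-0.0570, -0.1475)
  A cos θ + B sin θ = C:  0.1770·cos θ + -0.3904·sin θ = -0.2496
  √(A²+B²)=0.4287;  θ1 = -1.1451+2.1923 ≈ 1.0471
rotate P by −φ2: (-0.0992, 0.1231, -0.3904)
  A cos θ + B sin θ = C:  0.2192·cos θ + -0.3904·sin θ = -0.2918
  γ=atan2(-0.3904,0.2192)=-1.0591;  ψ=arccos(-0.6517)=2.2807;  θ2=γ+ψ≈1.2216
arm 3 (φ=240.0°): x'=0.1562, y'=0.0244
  A cos θ + B sin θ = C:  -0.0362·cos θ + -0.3904·sin θ = -0.0363
  γ=atan2(-0.3904,-0.0362)=-1.6634;  ψ=arccos(-0.0927)=1.6636;  θ3=γ+ψ≈0.0002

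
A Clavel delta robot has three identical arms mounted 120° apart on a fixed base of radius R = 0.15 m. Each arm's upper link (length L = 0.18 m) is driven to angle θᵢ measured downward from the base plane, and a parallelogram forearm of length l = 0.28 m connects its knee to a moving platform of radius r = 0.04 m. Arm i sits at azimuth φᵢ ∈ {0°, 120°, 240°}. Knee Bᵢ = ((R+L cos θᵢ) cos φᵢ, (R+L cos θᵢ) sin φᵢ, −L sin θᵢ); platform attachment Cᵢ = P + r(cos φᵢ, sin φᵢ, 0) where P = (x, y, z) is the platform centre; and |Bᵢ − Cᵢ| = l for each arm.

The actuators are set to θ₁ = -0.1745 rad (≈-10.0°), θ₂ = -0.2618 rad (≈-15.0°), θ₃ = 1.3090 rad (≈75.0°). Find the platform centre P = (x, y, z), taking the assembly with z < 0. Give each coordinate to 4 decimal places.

(0.0529, 0.0963, -0.0879)

O1 = (0.2873·cos0.0°, 0.2873·sin0.0°, 0.0313) = (0.2873, 0.0000, 0.0313)
arm 2 at φ=120.0°: (R−r)+L cos θ2 = 0.2839;  O2 = (-0.1419, 0.2458, 0.0466)
φ3=240.0°: virtual centre (-0.0783, -0.1356, -0.1739), radius l
eliminate P² terms by subtracting sphere 1 from 2 and 3
plane₁₂: -0.8584x+0.4917y+0.0307z = -0.0007
Cramer: x(z) = 0.0242-0.3265z;  y(z) = 0.0407-0.6324z
into |P−O₁|² = l²: 1.5066z² + 0.0577z + -0.0066 = 0;  Δ = 0.0429;  z = -0.0879 or 0.0496 → z<0 root = -0.0879
x = 0.0529, y = 0.0963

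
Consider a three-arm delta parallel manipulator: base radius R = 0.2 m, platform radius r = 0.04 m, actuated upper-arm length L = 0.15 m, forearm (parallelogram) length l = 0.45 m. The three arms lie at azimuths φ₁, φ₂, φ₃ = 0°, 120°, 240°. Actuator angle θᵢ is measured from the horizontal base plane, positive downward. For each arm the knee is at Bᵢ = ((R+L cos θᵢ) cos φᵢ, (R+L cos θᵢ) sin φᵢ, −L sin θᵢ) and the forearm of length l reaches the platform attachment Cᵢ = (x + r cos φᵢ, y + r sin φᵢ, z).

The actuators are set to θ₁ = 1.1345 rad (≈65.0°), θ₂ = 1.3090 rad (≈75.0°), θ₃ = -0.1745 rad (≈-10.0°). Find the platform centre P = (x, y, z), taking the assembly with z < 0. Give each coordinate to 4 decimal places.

(-0.0779, -0.1902, -0.4109)

φ1=0.0°: virtual centre (0.2234, 0.0000, -0.1359), radius l
O2 = (0.1988·cos120.0°, 0.1988·sin120.0°, -0.1449) = (-0.0994, 0.1722, -0.1449)
arm 3 at φ=240.0°: ρ3 = 0.3077;  O3 = (-0.1539, -0.2665, 0.0260)
eliminate P² terms by subtracting sphere 1 from 2 and 3
plane₁₂: -0.6456x+0.3444y+-0.0179z = -0.0079
det = 0.6039;  x = -0.0085+0.1690z,  y = -0.0387+0.3687z
quadratic in z: (1.1645)z²+(0.1650)z+(-0.1288)=0, √Δ=0.7919 → z ∈ {-0.4109, 0.2691}; z = -0.4109 (taking z<0)
x = -0.0779, y = -0.1902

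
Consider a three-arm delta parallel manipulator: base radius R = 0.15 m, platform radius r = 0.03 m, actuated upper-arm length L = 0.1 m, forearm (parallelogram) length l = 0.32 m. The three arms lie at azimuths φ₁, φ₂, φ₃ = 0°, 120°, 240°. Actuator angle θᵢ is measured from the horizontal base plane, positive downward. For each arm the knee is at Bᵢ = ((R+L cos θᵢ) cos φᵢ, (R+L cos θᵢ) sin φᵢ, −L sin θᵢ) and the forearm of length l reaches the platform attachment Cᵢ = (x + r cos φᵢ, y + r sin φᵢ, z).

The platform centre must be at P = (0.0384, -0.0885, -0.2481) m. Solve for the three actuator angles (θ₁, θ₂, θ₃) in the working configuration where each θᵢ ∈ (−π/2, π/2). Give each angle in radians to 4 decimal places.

φ1=0.0° → target in arm frame (0.0384, -0.0885)
  A cos θ + B sin θ = C:  0.0816·cos θ + -0.2481·sin θ = 0.0818
  γ=atan2(-0.2481,0.0816)=-1.2530;  ψ=arccos(0.3131)=1.2523;  θ1=γ+ψ≈-0.0007
rotate P by −φ2: (-0.0958, 0.0110, -0.2481)
  e−x'=0.2158;  (l²−L²−(e−x')²−y'²−z²)/2L = -0.0793
  θ2 = atan2(B,A) + arccos(C/0.3288) = 0.9596
arm 3 (φ=240.0°): x'=0.0574, y'=0.0775
  A=0.0626, B=-0.2481, C=(l²−L²−A²−y'²−z²)/(2L)=0.1046
  γ=atan2(-0.2481,0.0626)=-1.3238;  ψ=arccos(0.4089)=1.1495;  θ3=γ+ψ≈-0.1743

θ₁ = -0.0007, θ₂ = 0.9596, θ₃ = -0.1743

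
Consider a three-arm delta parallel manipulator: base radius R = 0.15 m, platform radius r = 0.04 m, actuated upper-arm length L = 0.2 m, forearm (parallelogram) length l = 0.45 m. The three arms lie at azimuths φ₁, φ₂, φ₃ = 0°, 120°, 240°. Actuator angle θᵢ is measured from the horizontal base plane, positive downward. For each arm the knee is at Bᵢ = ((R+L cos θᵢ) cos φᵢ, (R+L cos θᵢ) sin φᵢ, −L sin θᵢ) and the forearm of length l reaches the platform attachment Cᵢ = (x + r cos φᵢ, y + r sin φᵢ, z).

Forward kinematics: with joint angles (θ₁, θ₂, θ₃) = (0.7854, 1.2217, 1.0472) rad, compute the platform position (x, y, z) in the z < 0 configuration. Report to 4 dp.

O1 = (0.2514·cos0.0°, 0.2514·sin0.0°, -0.1414) = (0.2514, 0.0000, -0.1414)
O2 = (0.1784·cos120.0°, 0.1784·sin120.0°, -0.1879) = (-0.0892, 0.1545, -0.1879)
φ3=240.0°: virtual centre (-0.1050, -0.1819, -0.1732), radius l
subtract pairs → two planes through P
plane₁₂: -0.6813x+0.3090y+-0.0930z = -0.0161
Cramer: x(z) = 0.0185-0.1143z;  y(z) = -0.0112+0.0492z
quadratic in z: (1.0155)z²+(0.3350)z+(-0.1281)=0, √Δ=0.7954 → z ∈ {-0.5566, 0.2267}; z = -0.5566 (taking z<0)
x = 0.0821, y = -0.0386

(0.0821, -0.0386, -0.5566)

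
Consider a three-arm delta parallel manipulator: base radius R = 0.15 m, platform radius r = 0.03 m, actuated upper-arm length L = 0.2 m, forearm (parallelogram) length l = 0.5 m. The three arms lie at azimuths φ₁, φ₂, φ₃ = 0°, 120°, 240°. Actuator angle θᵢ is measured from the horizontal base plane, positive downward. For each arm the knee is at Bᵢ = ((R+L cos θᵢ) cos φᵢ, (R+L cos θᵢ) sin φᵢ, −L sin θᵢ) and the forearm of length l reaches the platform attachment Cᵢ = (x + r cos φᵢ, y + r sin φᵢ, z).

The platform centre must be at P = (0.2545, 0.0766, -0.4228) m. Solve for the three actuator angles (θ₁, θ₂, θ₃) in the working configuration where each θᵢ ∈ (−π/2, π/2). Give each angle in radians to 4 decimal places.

θ₁ = -0.3490, θ₂ = 0.7854, θ₃ = 1.1344

φ1=0.0° → target in arm frame (0.2545, 0.0766)
  A=-0.1345, B=-0.4228, C=(l²−L²−A²−y'²−z²)/(2L)=0.0182
  γ=atan2(-0.4228,-0.1345)=-1.8788;  ψ=arccos(0.0410)=1.5298;  θ1=γ+ψ≈-0.3490
rotate P by −φ2: (-0.0609, -0.2587, -0.4228)
  A cos θ + B sin θ = C:  0.1809·cos θ + -0.4228·sin θ = -0.1710
  γ=atan2(-0.4228,0.1809)=-1.1665;  ψ=arccos(-0.3719)=1.9519;  θ2=γ+ψ≈0.7854
arm 3 (φ=240.0°): x'=-0.1936, y'=0.1821
  A=0.3136, B=-0.4228, C=(l²−L²−A²−y'²−z²)/(2L)=-0.2506
  √(A²+B²)=0.5264;  θ3 = -0.9326+2.0671 ≈ 1.1344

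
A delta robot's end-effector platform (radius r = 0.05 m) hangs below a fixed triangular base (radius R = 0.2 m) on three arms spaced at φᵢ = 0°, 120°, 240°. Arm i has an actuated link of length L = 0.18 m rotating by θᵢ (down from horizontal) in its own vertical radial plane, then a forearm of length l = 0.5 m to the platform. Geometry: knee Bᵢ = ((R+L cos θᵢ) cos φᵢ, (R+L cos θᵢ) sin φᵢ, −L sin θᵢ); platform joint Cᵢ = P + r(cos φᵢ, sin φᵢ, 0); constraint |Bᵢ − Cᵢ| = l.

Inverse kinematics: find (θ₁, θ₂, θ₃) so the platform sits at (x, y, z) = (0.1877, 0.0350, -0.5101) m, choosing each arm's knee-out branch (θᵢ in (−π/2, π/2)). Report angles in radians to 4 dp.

θ₁ = 0.1745, θ₂ = 1.0473, θ₃ = 1.2217

arm 1 (φ=0.0°): x'=0.1877, y'=0.0350
  A cos θ + B sin θ = C:  -0.0377·cos θ + -0.5101·sin θ = -0.1257
  γ=atan2(-0.5101,-0.0377)=-1.6446;  ψ=arccos(-0.2457)=1.8191;  θ1=γ+ψ≈0.1745
arm 2 (φ=120.0°): x'=-0.0635, y'=-0.1801
  A cos θ + B sin θ = C:  0.2135·cos θ + -0.5101·sin θ = -0.3351
  √(A²+B²)=0.5530;  θ2 = -1.1743+2.2217 ≈ 1.0473
arm 3 (φ=240.0°): x'=-0.1242, y'=0.1451
  A cos θ + B sin θ = C:  0.2742·cos θ + -0.5101·sin θ = -0.3856
  θ3 = atan2(B,A) + arccos(C/0.5791) = 1.2217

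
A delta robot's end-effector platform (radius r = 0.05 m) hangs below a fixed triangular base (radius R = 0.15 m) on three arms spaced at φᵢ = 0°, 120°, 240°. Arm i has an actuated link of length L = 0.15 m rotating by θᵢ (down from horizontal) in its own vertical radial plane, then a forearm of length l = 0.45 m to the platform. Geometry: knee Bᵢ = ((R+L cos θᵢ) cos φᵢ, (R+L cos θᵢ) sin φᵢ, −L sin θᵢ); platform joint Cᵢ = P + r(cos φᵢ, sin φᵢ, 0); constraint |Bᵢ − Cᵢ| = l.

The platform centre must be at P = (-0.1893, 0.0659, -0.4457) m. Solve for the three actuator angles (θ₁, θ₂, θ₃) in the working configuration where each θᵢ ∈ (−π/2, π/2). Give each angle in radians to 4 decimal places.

φ1=0.0° → target in arm frame (-0.1893, 0.0659)
  A=0.2893, B=-0.4457, C=(l²−L²−A²−y'²−z²)/(2L)=-0.3556
  θ1 = atan2(B,A) + arccos(C/0.5314) = 1.3090
rotate P by −φ2: (0.1517, 0.1310, -0.4457)
  e−x'=-0.0517;  (l²−L²−(e−x')²−y'²−z²)/2L = -0.1283
  θ2 = atan2(B,A) + arccos(C/0.4487) = 0.1744
φ3=240.0° → target in arm frame (0.0376, -0.1969)
  A cos θ + B sin θ = C:  0.0624·cos θ + -0.4457·sin θ = -0.2044
  θ3 = atan2(B,A) + arccos(C/0.4500) = 0.6105

θ₁ = 1.3090, θ₂ = 0.1744, θ₃ = 0.6105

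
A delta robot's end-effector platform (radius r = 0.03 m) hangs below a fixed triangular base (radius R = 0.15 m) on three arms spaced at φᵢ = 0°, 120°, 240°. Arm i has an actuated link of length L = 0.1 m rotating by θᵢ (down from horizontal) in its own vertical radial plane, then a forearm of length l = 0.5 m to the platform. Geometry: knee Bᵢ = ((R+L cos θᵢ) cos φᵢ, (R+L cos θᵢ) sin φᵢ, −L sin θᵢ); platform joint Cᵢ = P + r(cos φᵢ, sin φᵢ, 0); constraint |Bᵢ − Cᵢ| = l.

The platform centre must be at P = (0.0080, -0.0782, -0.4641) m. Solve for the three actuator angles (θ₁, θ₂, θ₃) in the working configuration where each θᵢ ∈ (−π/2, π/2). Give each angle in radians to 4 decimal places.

θ₁ = 0.1744, θ₂ = 0.5234, θ₃ = -0.0875

arm 1 (φ=0.0°): x'=0.0080, y'=-0.0782
  e−x'=0.1120;  (l²−L²−(e−x')²−y'²−z²)/2L = 0.0298
  √(A²+B²)=0.4774;  θ1 = -1.3340+1.5084 ≈ 0.1744
arm 2 (φ=120.0°): x'=-0.0717, y'=0.0322
  A cos θ + B sin θ = C:  0.1917·cos θ + -0.4641·sin θ = -0.0659
  θ2 = atan2(B,A) + arccos(C/0.5021) = 0.5234
φ3=240.0° → target in arm frame (0.0637, 0.0460)
  e−x'=0.0563;  (l²−L²−(e−x')²−y'²−z²)/2L = 0.0966
  θ3 = atan2(B,A) + arccos(C/0.4675) = -0.0875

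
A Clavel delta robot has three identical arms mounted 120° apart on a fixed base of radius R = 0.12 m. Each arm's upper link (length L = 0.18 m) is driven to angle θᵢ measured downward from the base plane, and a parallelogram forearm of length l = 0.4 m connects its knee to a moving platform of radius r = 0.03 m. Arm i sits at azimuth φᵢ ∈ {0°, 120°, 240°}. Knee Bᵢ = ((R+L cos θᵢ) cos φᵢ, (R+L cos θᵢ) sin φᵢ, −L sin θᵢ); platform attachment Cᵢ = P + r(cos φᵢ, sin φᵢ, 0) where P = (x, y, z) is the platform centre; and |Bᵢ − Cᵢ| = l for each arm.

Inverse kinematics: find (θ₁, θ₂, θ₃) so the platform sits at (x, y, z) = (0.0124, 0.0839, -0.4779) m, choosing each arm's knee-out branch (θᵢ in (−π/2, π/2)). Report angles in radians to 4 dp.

θ₁ = 0.8728, θ₂ = 0.6983, θ₃ = 1.1348

arm 1 (φ=0.0°): x'=0.0124, y'=0.0839
  e−x'=0.0776;  (l²−L²−(e−x')²−y'²−z²)/2L = -0.3162
  γ=atan2(-0.4779,0.0776)=-1.4098;  ψ=arccos(-0.6532)=2.2826;  θ1=γ+ψ≈0.8728
rotate P by −φ2: (0.0665, -0.0527, -0.4779)
  A cos θ + B sin θ = C:  0.0235·cos θ + -0.4779·sin θ = -0.2892
  √(A²+B²)=0.4785;  θ2 = -1.5216+2.2199 ≈ 0.6983
rotate P by −φ3: (-0.0789, -0.0312, -0.4779)
  e−x'=0.1689;  (l²−L²−(e−x')²−y'²−z²)/2L = -0.3619
  √(A²+B²)=0.5069;  θ3 = -1.2312+2.3659 ≈ 1.1348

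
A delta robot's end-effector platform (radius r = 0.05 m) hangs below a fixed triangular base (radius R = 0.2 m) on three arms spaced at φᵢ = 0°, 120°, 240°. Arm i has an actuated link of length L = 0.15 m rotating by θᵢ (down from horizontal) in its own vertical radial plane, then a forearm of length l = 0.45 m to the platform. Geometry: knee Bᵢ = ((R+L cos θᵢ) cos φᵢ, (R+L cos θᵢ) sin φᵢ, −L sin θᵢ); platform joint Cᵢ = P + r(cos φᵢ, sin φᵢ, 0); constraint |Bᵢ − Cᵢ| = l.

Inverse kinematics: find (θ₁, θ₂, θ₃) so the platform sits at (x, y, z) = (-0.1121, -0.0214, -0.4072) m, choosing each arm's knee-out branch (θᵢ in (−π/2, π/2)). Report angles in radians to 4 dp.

θ₁ = 0.9599, θ₂ = 0.3491, θ₃ = 0.1748

arm 1 (φ=0.0°): x'=-0.1121, y'=-0.0214
  e−x'=0.2621;  (l²−L²−(e−x')²−y'²−z²)/2L = -0.1832
  √(A²+B²)=0.4843;  θ1 = -0.9989+1.9588 ≈ 0.9599
rotate P by −φ2: (0.0375, 0.1078, -0.4072)
  A cos θ + B sin θ = C:  0.1125·cos θ + -0.4072·sin θ = -0.0336
  θ2 = atan2(B,A) + arccos(C/0.4225) = 0.3491
arm 3 (φ=240.0°): x'=0.0746, y'=-0.0864
  A cos θ + B sin θ = C:  0.0754·cos θ + -0.4072·sin θ = 0.0035
  γ=atan2(-0.4072,0.0754)=-1.3877;  ψ=arccos(0.0084)=1.5624;  θ3=γ+ψ≈0.1748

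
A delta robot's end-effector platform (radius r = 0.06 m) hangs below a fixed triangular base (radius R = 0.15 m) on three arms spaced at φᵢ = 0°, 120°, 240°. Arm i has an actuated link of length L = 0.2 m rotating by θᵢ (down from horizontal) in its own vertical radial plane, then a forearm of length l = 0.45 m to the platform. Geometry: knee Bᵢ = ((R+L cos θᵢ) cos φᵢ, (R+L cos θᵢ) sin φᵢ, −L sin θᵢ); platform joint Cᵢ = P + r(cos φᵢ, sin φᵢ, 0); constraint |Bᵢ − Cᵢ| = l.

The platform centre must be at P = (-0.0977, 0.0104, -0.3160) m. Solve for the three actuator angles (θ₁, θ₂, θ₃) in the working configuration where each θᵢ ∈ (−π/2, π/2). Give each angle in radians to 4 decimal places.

θ₁ = 0.3492, θ₂ = -0.3490, θ₃ = -0.2615

arm 1 (φ=0.0°): x'=-0.0977, y'=0.0104
  A cos θ + B sin θ = C:  0.1877·cos θ + -0.3160·sin θ = 0.0683
  γ=atan2(-0.3160,0.1877)=-1.0348;  ψ=arccos(0.1857)=1.3840;  θ1=γ+ψ≈0.3492
rotate P by −φ2: (0.0579, 0.0794, -0.3160)
  e−x'=0.0321;  (l²−L²−(e−x')²−y'²−z²)/2L = 0.1383
  √(A²+B²)=0.3176;  θ2 = -1.4694+1.1204 ≈ -0.3490
arm 3 (φ=240.0°): x'=0.0398, y'=-0.0898
  A cos θ + B sin θ = C:  0.0502·cos θ + -0.3160·sin θ = 0.1302
  √(A²+B²)=0.3200;  θ3 = -1.4134+1.1519 ≈ -0.2615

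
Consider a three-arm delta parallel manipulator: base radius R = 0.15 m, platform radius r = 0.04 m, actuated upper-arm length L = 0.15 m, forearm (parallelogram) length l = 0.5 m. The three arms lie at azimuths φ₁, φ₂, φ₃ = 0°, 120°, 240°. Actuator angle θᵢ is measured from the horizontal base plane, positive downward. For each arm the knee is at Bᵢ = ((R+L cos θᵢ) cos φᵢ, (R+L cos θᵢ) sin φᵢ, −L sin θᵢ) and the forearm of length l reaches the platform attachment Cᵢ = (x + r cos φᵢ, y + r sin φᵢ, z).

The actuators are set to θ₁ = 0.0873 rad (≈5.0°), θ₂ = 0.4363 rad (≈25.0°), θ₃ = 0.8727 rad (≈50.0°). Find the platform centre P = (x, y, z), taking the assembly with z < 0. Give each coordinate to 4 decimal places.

arm 1 at φ=0.0°: (R−r)+L cos θ1 = 0.2594;  centre 1 = (0.2594, 0.0000, -0.0131)
arm 2 at φ=120.0°: (R−r)+L cos θ2 = 0.2459;  centre 2 = (-0.1230, 0.2130, -0.0634)
centre 3 = (0.2064·cos240.0°, 0.2064·sin240.0°, -0.1149) = (-0.1032, -0.1788, -0.1149)
eliminate P² terms by subtracting sphere 1 from 2 and 3
linear system: -0.7648x+0.4260y = -0.0030−-0.1006z; -0.7253x+-0.3575y = -0.0117−-0.2037z
det = 0.5824;  x = 0.0104+-0.2107z,  y = 0.0116+-0.1421z
into |P−centre ₁|² = l²: 1.0646z² + 0.1278z + -0.1877 = 0;  Δ = 0.8155;  z = -0.4841 or 0.3641 → z<0 root = -0.4841
x = 0.1124, y = 0.0804

(0.1124, 0.0804, -0.4841)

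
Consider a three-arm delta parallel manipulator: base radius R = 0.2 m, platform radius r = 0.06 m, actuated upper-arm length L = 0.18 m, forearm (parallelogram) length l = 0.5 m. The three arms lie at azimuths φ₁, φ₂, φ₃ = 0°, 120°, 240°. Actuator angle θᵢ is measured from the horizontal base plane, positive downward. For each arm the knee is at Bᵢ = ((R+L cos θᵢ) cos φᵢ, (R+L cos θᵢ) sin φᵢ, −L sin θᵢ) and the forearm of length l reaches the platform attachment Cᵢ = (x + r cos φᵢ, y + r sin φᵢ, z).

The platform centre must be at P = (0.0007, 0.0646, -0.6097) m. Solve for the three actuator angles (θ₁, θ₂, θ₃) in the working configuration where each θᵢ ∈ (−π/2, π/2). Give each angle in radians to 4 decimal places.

θ₁ = 1.1343, θ₂ = 0.9597, θ₃ = 1.3086

φ1=0.0° → target in arm frame (0.0007, 0.0646)
  e−x'=0.1393;  (l²−L²−(e−x')²−y'²−z²)/2L = -0.4936
  √(A²+B²)=0.6254;  θ1 = -1.3462+2.4805 ≈ 1.1343
arm 2 (φ=120.0°): x'=0.0556, y'=-0.0329
  A cos θ + B sin θ = C:  0.0844·cos θ + -0.6097·sin θ = -0.4509
  γ=atan2(-0.6097,0.0844)=-1.4332;  ψ=arccos(-0.7326)=2.3930;  θ2=γ+ψ≈0.9597
arm 3 (φ=240.0°): x'=-0.0563, y'=-0.0317
  A=0.1963, B=-0.6097, C=(l²−L²−A²−y'²−z²)/(2L)=-0.5380
  θ3 = atan2(B,A) + arccos(C/0.6405) = 1.3086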